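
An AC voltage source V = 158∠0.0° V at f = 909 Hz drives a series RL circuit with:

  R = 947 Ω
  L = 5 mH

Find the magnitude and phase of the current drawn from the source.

Step 1 — Angular frequency: ω = 2π·f = 2π·909 = 5711 rad/s.
Step 2 — Component impedances:
  R: Z = R = 947 Ω
  L: Z = jωL = j·5711·0.005 = 0 + j28.56 Ω
Step 3 — Series combination: Z_total = R + L = 947 + j28.56 Ω = 947.4∠1.7° Ω.
Step 4 — Source phasor: V = 158∠0.0° V = 158 V.
Step 5 — Ohm's law: I = V / Z_total = (158) / (947 + j28.56) = 0.1667 - j0.005027 A.
Step 6 — Convert to polar: |I| = 0.1668 A, ∠I = -1.7°.

I = 0.1668∠-1.7° A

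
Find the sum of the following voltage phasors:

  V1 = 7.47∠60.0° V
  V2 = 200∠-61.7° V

Step 1 — Convert each phasor to rectangular form:
  V1 = 7.47·(cos(60.0°) + j·sin(60.0°)) = 3.735 + j6.469 V
  V2 = 200·(cos(-61.7°) + j·sin(-61.7°)) = 94.82 - j176.1 V
Step 2 — Sum components: V_total = 98.55 - j169.6 V.
Step 3 — Convert to polar: |V_total| = 196.2 V, ∠V_total = -59.8°.

V_total = 196.2∠-59.8° V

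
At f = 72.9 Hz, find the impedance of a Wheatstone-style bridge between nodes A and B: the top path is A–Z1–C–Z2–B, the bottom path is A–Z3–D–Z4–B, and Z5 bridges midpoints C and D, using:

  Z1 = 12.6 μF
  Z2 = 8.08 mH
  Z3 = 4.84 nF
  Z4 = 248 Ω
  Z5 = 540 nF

Step 1 — Angular frequency: ω = 2π·f = 2π·72.9 = 458 rad/s.
Step 2 — Component impedances:
  Z1: Z = 1/(jωC) = -j/(ω·C) = 0 - j173.3 Ω
  Z2: Z = jωL = j·458·0.00808 = 0 + j3.701 Ω
  Z3: Z = 1/(jωC) = -j/(ω·C) = 0 - j4.511e+05 Ω
  Z4: Z = R = 248 Ω
  Z5: Z = 1/(jωC) = -j/(ω·C) = 0 - j4043 Ω
Step 3 — Bridge requires nodal analysis (the Z5 bridge couples midpoints C and D, so the two paths cannot be reduced to a simple series/parallel combination). Setting node B to ground and injecting 1 A at node A, the 3-node admittance system at A, C, D solves to V_A = Z_AB = 7.208e-05 - j169.5 Ω = 169.5∠-90.0° Ω.

Z = 7.208e-05 - j169.5 Ω = 169.5∠-90.0° Ω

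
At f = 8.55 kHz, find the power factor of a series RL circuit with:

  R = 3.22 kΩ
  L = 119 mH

Step 1 — Angular frequency: ω = 2π·f = 2π·8550 = 5.372e+04 rad/s.
Step 2 — Component impedances:
  R: Z = R = 3220 Ω
  L: Z = jωL = j·5.372e+04·0.119 = 0 + j6393 Ω
Step 3 — Series combination: Z_total = R + L = 3220 + j6393 Ω = 7158∠63.3° Ω.
Step 4 — Power factor: PF = cos(φ) = Re(Z)/|Z| = 3220/7158 = 0.4498.
Step 5 — Type: Im(Z) = 6393 ⇒ lagging (phase φ = 63.3°).

PF = 0.4498 (lagging, φ = 63.3°)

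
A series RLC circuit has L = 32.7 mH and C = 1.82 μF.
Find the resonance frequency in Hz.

Step 1 — Resonance condition Im(Z)=0 gives ω₀ = 1/√(LC).
Step 2 — ω₀ = 1/√(0.0327·1.82e-06) = 4099 rad/s.
Step 3 — f₀ = ω₀/(2π) = 652.4 Hz.

f₀ = 652.4 Hz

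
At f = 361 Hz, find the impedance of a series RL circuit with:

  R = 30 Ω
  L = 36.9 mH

Step 1 — Angular frequency: ω = 2π·f = 2π·361 = 2268 rad/s.
Step 2 — Component impedances:
  R: Z = R = 30 Ω
  L: Z = jωL = j·2268·0.0369 = 0 + j83.7 Ω
Step 3 — Series combination: Z_total = R + L = 30 + j83.7 Ω = 88.91∠70.3° Ω.

Z = 30 + j83.7 Ω = 88.91∠70.3° Ω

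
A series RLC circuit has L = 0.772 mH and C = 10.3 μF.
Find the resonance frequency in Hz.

Step 1 — Resonance condition Im(Z)=0 gives ω₀ = 1/√(LC).
Step 2 — ω₀ = 1/√(0.000772·1.03e-05) = 1.121e+04 rad/s.
Step 3 — f₀ = ω₀/(2π) = 1785 Hz.

f₀ = 1785 Hz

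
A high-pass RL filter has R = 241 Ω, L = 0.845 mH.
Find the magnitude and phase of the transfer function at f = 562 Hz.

Step 1 — Angular frequency: ω = 2π·562 = 3531 rad/s.
Step 2 — Transfer function: H(jω) = jωL/(R + jωL).
Step 3 — Numerator jωL = j·2.984; denominator R + jωL = 241 + j2.984.
Step 4 — H = 0.0001533 + j0.01238.
Step 5 — Magnitude: |H| = 0.01238 (-38.1 dB); phase: φ = 89.3°.

|H| = 0.01238 (-38.1 dB), φ = 89.3°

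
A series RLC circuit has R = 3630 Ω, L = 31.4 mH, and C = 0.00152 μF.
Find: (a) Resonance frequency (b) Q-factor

Step 1 — Resonance condition Im(Z)=0 gives ω₀ = 1/√(LC).
Step 2 — ω₀ = 1/√(0.0314·1.52e-09) = 1.447e+05 rad/s.
Step 3 — f₀ = ω₀/(2π) = 2.304e+04 Hz.
Step 4 — Series Q: Q = ω₀L/R = 1.447e+05·0.0314/3630 = 1.252.

(a) f₀ = 2.304e+04 Hz  (b) Q = 1.252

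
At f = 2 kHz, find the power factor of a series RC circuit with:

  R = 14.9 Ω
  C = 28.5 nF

Step 1 — Angular frequency: ω = 2π·f = 2π·2000 = 1.257e+04 rad/s.
Step 2 — Component impedances:
  R: Z = R = 14.9 Ω
  C: Z = 1/(jωC) = -j/(ω·C) = 0 - j2792 Ω
Step 3 — Series combination: Z_total = R + C = 14.9 - j2792 Ω = 2792∠-89.7° Ω.
Step 4 — Power factor: PF = cos(φ) = Re(Z)/|Z| = 14.9/2792.2 = 0.005336.
Step 5 — Type: Im(Z) = -2792 ⇒ leading (phase φ = -89.7°).

PF = 0.005336 (leading, φ = -89.7°)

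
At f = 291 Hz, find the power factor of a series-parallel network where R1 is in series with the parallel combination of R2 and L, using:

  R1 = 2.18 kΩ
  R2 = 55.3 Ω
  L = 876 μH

Step 1 — Angular frequency: ω = 2π·f = 2π·291 = 1828 rad/s.
Step 2 — Component impedances:
  R1: Z = R = 2180 Ω
  R2: Z = R = 55.3 Ω
  L: Z = jωL = j·1828·0.000876 = 0 + j1.602 Ω
Step 3 — Parallel branch: R2 || L = 1/(1/R2 + 1/L) = 0.04635 + j1.6 Ω.
Step 4 — Series with R1: Z_total = R1 + (R2 || L) = 2180 + j1.6 Ω = 2180∠0.0° Ω.
Step 5 — Power factor: PF = cos(φ) = Re(Z)/|Z| = 2180/2180 = 1.
Step 6 — Type: Im(Z) = 1.6 ⇒ lagging (phase φ = 0.0°).

PF = 1 (lagging, φ = 0.0°)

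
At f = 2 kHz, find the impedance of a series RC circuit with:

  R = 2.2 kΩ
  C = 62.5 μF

Step 1 — Angular frequency: ω = 2π·f = 2π·2000 = 1.257e+04 rad/s.
Step 2 — Component impedances:
  R: Z = R = 2200 Ω
  C: Z = 1/(jωC) = -j/(ω·C) = 0 - j1.273 Ω
Step 3 — Series combination: Z_total = R + C = 2200 - j1.273 Ω = 2200∠-0.0° Ω.

Z = 2200 - j1.273 Ω = 2200∠-0.0° Ω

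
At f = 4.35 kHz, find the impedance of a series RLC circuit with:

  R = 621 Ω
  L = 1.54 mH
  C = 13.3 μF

Step 1 — Angular frequency: ω = 2π·f = 2π·4350 = 2.733e+04 rad/s.
Step 2 — Component impedances:
  R: Z = R = 621 Ω
  L: Z = jωL = j·2.733e+04·0.00154 = 0 + j42.09 Ω
  C: Z = 1/(jωC) = -j/(ω·C) = 0 - j2.751 Ω
Step 3 — Series combination: Z_total = R + L + C = 621 + j39.34 Ω = 622.2∠3.6° Ω.

Z = 621 + j39.34 Ω = 622.2∠3.6° Ω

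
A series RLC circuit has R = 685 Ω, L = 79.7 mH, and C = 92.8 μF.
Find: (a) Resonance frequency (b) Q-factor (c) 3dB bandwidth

Step 1 — Resonance condition Im(Z)=0 gives ω₀ = 1/√(LC).
Step 2 — ω₀ = 1/√(0.0797·9.28e-05) = 367.7 rad/s.
Step 3 — f₀ = ω₀/(2π) = 58.52 Hz.
Step 4 — Series Q: Q = ω₀L/R = 367.7·0.0797/685 = 0.04278.
Step 5 — 3dB bandwidth: Δω = ω₀/Q = 8595 rad/s; BW = Δω/(2π) = 1368 Hz.

(a) f₀ = 58.52 Hz  (b) Q = 0.04278  (c) BW = 1368 Hz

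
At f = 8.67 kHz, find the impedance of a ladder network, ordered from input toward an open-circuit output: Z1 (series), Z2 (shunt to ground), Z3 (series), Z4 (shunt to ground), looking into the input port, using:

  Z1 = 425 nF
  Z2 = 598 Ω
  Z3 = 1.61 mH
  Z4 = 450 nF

Step 1 — Angular frequency: ω = 2π·f = 2π·8670 = 5.448e+04 rad/s.
Step 2 — Component impedances:
  Z1: Z = 1/(jωC) = -j/(ω·C) = 0 - j43.19 Ω
  Z2: Z = R = 598 Ω
  Z3: Z = jωL = j·5.448e+04·0.00161 = 0 + j87.71 Ω
  Z4: Z = 1/(jωC) = -j/(ω·C) = 0 - j40.79 Ω
Step 3 — Ladder network (open output): work backward from the far end, alternating series and parallel combinations. Z_in = 3.658 + j3.432 Ω = 5.016∠43.2° Ω.

Z = 3.658 + j3.432 Ω = 5.016∠43.2° Ω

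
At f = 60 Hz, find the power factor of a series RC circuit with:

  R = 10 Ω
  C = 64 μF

Step 1 — Angular frequency: ω = 2π·f = 2π·60 = 377 rad/s.
Step 2 — Component impedances:
  R: Z = R = 10 Ω
  C: Z = 1/(jωC) = -j/(ω·C) = 0 - j41.45 Ω
Step 3 — Series combination: Z_total = R + C = 10 - j41.45 Ω = 42.64∠-76.4° Ω.
Step 4 — Power factor: PF = cos(φ) = Re(Z)/|Z| = 10/42.64 = 0.2345.
Step 5 — Type: Im(Z) = -41.45 ⇒ leading (phase φ = -76.4°).

PF = 0.2345 (leading, φ = -76.4°)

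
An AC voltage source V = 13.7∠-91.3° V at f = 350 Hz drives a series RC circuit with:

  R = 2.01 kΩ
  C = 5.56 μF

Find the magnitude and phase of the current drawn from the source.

Step 1 — Angular frequency: ω = 2π·f = 2π·350 = 2199 rad/s.
Step 2 — Component impedances:
  R: Z = R = 2010 Ω
  C: Z = 1/(jωC) = -j/(ω·C) = 0 - j81.79 Ω
Step 3 — Series combination: Z_total = R + C = 2010 - j81.79 Ω = 2012∠-2.3° Ω.
Step 4 — Source phasor: V = 13.7∠-91.3° V = -0.3108 - j13.7 V.
Step 5 — Ohm's law: I = V / Z_total = (-0.3108 - j13.7) / (2010 - j81.79) = 0.0001224 - j0.006809 A.
Step 6 — Convert to polar: |I| = 0.00681 A, ∠I = -89.0°.

I = 0.00681∠-89.0° A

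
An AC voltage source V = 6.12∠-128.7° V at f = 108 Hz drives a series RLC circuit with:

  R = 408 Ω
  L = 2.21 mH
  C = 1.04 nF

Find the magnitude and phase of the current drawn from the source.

Step 1 — Angular frequency: ω = 2π·f = 2π·108 = 678.6 rad/s.
Step 2 — Component impedances:
  R: Z = R = 408 Ω
  L: Z = jωL = j·678.6·0.00221 = 0 + j1.5 Ω
  C: Z = 1/(jωC) = -j/(ω·C) = 0 - j1.417e+06 Ω
Step 3 — Series combination: Z_total = R + L + C = 408 - j1.417e+06 Ω = 1.417e+06∠-90.0° Ω.
Step 4 — Source phasor: V = 6.12∠-128.7° V = -3.826 - j4.776 V.
Step 5 — Ohm's law: I = V / Z_total = (-3.826 - j4.776) / (408 - j1.417e+06) = 3.37e-06 - j2.701e-06 A.
Step 6 — Convert to polar: |I| = 4.319e-06 A, ∠I = -38.7°.

I = 4.319e-06∠-38.7° A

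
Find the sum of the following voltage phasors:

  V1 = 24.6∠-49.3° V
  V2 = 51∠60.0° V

Step 1 — Convert each phasor to rectangular form:
  V1 = 24.6·(cos(-49.3°) + j·sin(-49.3°)) = 16.04 - j18.65 V
  V2 = 51·(cos(60.0°) + j·sin(60.0°)) = 25.5 + j44.17 V
Step 2 — Sum components: V_total = 41.54 + j25.52 V.
Step 3 — Convert to polar: |V_total| = 48.75 V, ∠V_total = 31.6°.

V_total = 48.75∠31.6° V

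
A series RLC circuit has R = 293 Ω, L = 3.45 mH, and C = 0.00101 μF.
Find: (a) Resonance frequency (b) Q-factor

Step 1 — Resonance condition Im(Z)=0 gives ω₀ = 1/√(LC).
Step 2 — ω₀ = 1/√(0.00345·1.01e-09) = 5.357e+05 rad/s.
Step 3 — f₀ = ω₀/(2π) = 8.526e+04 Hz.
Step 4 — Series Q: Q = ω₀L/R = 5.357e+05·0.00345/293 = 6.308.

(a) f₀ = 8.526e+04 Hz  (b) Q = 6.308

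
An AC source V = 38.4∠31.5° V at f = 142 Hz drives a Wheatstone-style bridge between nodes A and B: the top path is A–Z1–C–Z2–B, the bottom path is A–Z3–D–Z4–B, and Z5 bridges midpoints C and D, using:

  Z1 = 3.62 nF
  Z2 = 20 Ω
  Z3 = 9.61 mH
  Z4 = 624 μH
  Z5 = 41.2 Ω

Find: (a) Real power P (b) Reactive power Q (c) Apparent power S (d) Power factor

Step 1 — Angular frequency: ω = 2π·f = 2π·142 = 892.2 rad/s.
Step 2 — Component impedances:
  Z1: Z = 1/(jωC) = -j/(ω·C) = 0 - j3.096e+05 Ω
  Z2: Z = R = 20 Ω
  Z3: Z = jωL = j·892.2·0.00961 = 0 + j8.574 Ω
  Z4: Z = jωL = j·892.2·0.000624 = 0 + j0.5567 Ω
  Z5: Z = R = 41.2 Ω
Step 3 — Bridge requires nodal analysis (the Z5 bridge couples midpoints C and D, so the two paths cannot be reduced to a simple series/parallel combination). Setting node B to ground and injecting 1 A at node A, the 3-node admittance system at A, C, D solves to V_A = Z_AB = 0.005064 + j9.131 Ω = 9.131∠90.0° Ω.
Step 4 — Source phasor: V = 38.4∠31.5° V = 32.74 + j20.06 V.
Step 5 — Current: I = V / Z = 2.199 - j3.584 A = 4.205∠-58.5° A.
Step 6 — Complex power: S = V·I* = 0.08957 + j161.5 VA.
Step 7 — Real power: P = Re(S) = 0.08957 W.
Step 8 — Reactive power: Q = Im(S) = 161.5 VAR.
Step 9 — Apparent power: |S| = 161.5 VA.
Step 10 — Power factor: PF = P/|S| = 0.0005546 (lagging).

(a) P = 0.08957 W  (b) Q = 161.5 VAR  (c) S = 161.5 VA  (d) PF = 0.0005546 (lagging)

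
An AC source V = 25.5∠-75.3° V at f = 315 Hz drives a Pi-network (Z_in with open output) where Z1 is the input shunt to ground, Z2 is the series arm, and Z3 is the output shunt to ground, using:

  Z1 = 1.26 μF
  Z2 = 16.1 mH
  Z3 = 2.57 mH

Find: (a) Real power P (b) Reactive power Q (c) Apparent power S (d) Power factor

Step 1 — Angular frequency: ω = 2π·f = 2π·315 = 1979 rad/s.
Step 2 — Component impedances:
  Z1: Z = 1/(jωC) = -j/(ω·C) = 0 - j401 Ω
  Z2: Z = jωL = j·1979·0.0161 = 0 + j31.87 Ω
  Z3: Z = jωL = j·1979·0.00257 = 0 + j5.087 Ω
Step 3 — With open output, the series arm Z2 and the output shunt Z3 appear in series to ground: Z2 + Z3 = 0 + j36.95 Ω.
Step 4 — Parallel with input shunt Z1: Z_in = Z1 || (Z2 + Z3) = 0 + j40.7 Ω = 40.7∠90.0° Ω.
Step 5 — Source phasor: V = 25.5∠-75.3° V = 6.471 - j24.67 V.
Step 6 — Current: I = V / Z = -0.606 - j0.159 A = 0.6265∠-165.3° A.
Step 7 — Complex power: S = V·I* = 0 + j15.98 VA.
Step 8 — Real power: P = Re(S) = 0 W.
Step 9 — Reactive power: Q = Im(S) = 15.98 VAR.
Step 10 — Apparent power: |S| = 15.98 VA.
Step 11 — Power factor: PF = P/|S| = 0 (lagging).

(a) P = 0 W  (b) Q = 15.98 VAR  (c) S = 15.98 VA  (d) PF = 0 (lagging)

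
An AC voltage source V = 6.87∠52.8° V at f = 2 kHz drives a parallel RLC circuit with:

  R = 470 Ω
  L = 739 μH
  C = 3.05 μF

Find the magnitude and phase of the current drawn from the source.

Step 1 — Angular frequency: ω = 2π·f = 2π·2000 = 1.257e+04 rad/s.
Step 2 — Component impedances:
  R: Z = R = 470 Ω
  L: Z = jωL = j·1.257e+04·0.000739 = 0 + j9.287 Ω
  C: Z = 1/(jωC) = -j/(ω·C) = 0 - j26.09 Ω
Step 3 — Parallel combination: 1/Z_total = 1/R + 1/L + 1/C; Z_total = 0.4419 + j14.4 Ω = 14.41∠88.2° Ω.
Step 4 — Source phasor: V = 6.87∠52.8° V = 4.154 + j5.472 V.
Step 5 — Ohm's law: I = V / Z_total = (4.154 + j5.472) / (0.4419 + j14.4) = 0.3884 - j0.2764 A.
Step 6 — Convert to polar: |I| = 0.4767 A, ∠I = -35.4°.

I = 0.4767∠-35.4° A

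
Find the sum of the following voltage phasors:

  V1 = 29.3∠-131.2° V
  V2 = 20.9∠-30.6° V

Step 1 — Convert each phasor to rectangular form:
  V1 = 29.3·(cos(-131.2°) + j·sin(-131.2°)) = -19.3 - j22.05 V
  V2 = 20.9·(cos(-30.6°) + j·sin(-30.6°)) = 17.99 - j10.64 V
Step 2 — Sum components: V_total = -1.31 - j32.68 V.
Step 3 — Convert to polar: |V_total| = 32.71 V, ∠V_total = -92.3°.

V_total = 32.71∠-92.3° V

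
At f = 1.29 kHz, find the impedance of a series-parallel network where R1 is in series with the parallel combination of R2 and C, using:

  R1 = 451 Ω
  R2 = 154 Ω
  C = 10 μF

Step 1 — Angular frequency: ω = 2π·f = 2π·1290 = 8105 rad/s.
Step 2 — Component impedances:
  R1: Z = R = 451 Ω
  R2: Z = R = 154 Ω
  C: Z = 1/(jωC) = -j/(ω·C) = 0 - j12.34 Ω
Step 3 — Parallel branch: R2 || C = 1/(1/R2 + 1/C) = 0.9821 - j12.26 Ω.
Step 4 — Series with R1: Z_total = R1 + (R2 || C) = 452 - j12.26 Ω = 452.1∠-1.6° Ω.

Z = 452 - j12.26 Ω = 452.1∠-1.6° Ω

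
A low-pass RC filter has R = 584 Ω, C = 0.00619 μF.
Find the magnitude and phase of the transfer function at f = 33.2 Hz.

Step 1 — Angular frequency: ω = 2π·33.2 = 208.6 rad/s.
Step 2 — Transfer function: H(jω) = 1/(1 + jωRC).
Step 3 — Denominator: 1 + jωRC = 1 + j·208.6·584·6.19e-09 = 1 + j0.0007541.
Step 4 — H = 1 - j0.0007541.
Step 5 — Magnitude: |H| = 1 (-0.0 dB); phase: φ = -0.0°.

|H| = 1 (-0.0 dB), φ = -0.0°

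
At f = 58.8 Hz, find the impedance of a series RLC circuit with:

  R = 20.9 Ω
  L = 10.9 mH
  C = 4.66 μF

Step 1 — Angular frequency: ω = 2π·f = 2π·58.8 = 369.5 rad/s.
Step 2 — Component impedances:
  R: Z = R = 20.9 Ω
  L: Z = jωL = j·369.5·0.0109 = 0 + j4.027 Ω
  C: Z = 1/(jωC) = -j/(ω·C) = 0 - j580.8 Ω
Step 3 — Series combination: Z_total = R + L + C = 20.9 - j576.8 Ω = 577.2∠-87.9° Ω.

Z = 20.9 - j576.8 Ω = 577.2∠-87.9° Ω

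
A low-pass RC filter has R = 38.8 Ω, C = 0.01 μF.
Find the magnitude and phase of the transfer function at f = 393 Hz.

Step 1 — Angular frequency: ω = 2π·393 = 2469 rad/s.
Step 2 — Transfer function: H(jω) = 1/(1 + jωRC).
Step 3 — Denominator: 1 + jωRC = 1 + j·2469·38.8·1e-08 = 1 + j0.0009581.
Step 4 — H = 1 - j0.0009581.
Step 5 — Magnitude: |H| = 1 (-0.0 dB); phase: φ = -0.1°.

|H| = 1 (-0.0 dB), φ = -0.1°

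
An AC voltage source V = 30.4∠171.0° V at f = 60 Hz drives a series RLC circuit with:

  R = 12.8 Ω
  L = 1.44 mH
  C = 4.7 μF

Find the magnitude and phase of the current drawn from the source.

Step 1 — Angular frequency: ω = 2π·f = 2π·60 = 377 rad/s.
Step 2 — Component impedances:
  R: Z = R = 12.8 Ω
  L: Z = jωL = j·377·0.00144 = 0 + j0.5429 Ω
  C: Z = 1/(jωC) = -j/(ω·C) = 0 - j564.4 Ω
Step 3 — Series combination: Z_total = R + L + C = 12.8 - j563.8 Ω = 564∠-88.7° Ω.
Step 4 — Source phasor: V = 30.4∠171.0° V = -30.03 + j4.756 V.
Step 5 — Ohm's law: I = V / Z_total = (-30.03 + j4.756) / (12.8 - j563.8) = -0.009638 - j0.05303 A.
Step 6 — Convert to polar: |I| = 0.0539 A, ∠I = -100.3°.

I = 0.0539∠-100.3° A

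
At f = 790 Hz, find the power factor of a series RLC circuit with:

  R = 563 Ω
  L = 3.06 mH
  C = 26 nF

Step 1 — Angular frequency: ω = 2π·f = 2π·790 = 4964 rad/s.
Step 2 — Component impedances:
  R: Z = R = 563 Ω
  L: Z = jωL = j·4964·0.00306 = 0 + j15.19 Ω
  C: Z = 1/(jωC) = -j/(ω·C) = 0 - j7749 Ω
Step 3 — Series combination: Z_total = R + L + C = 563 - j7733 Ω = 7754∠-85.8° Ω.
Step 4 — Power factor: PF = cos(φ) = Re(Z)/|Z| = 563/7754 = 0.07261.
Step 5 — Type: Im(Z) = -7733 ⇒ leading (phase φ = -85.8°).

PF = 0.07261 (leading, φ = -85.8°)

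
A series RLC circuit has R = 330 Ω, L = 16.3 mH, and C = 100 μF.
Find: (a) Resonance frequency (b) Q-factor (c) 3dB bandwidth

Step 1 — Resonance condition Im(Z)=0 gives ω₀ = 1/√(LC).
Step 2 — ω₀ = 1/√(0.0163·0.0001) = 783.3 rad/s.
Step 3 — f₀ = ω₀/(2π) = 124.7 Hz.
Step 4 — Series Q: Q = ω₀L/R = 783.3·0.0163/330 = 0.03869.
Step 5 — 3dB bandwidth: Δω = ω₀/Q = 2.025e+04 rad/s; BW = Δω/(2π) = 3222 Hz.

(a) f₀ = 124.7 Hz  (b) Q = 0.03869  (c) BW = 3222 Hz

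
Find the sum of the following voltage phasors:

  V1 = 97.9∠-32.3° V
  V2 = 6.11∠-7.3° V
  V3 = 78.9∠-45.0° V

Step 1 — Convert each phasor to rectangular form:
  V1 = 97.9·(cos(-32.3°) + j·sin(-32.3°)) = 82.75 - j52.31 V
  V2 = 6.11·(cos(-7.3°) + j·sin(-7.3°)) = 6.06 - j0.7764 V
  V3 = 78.9·(cos(-45.0°) + j·sin(-45.0°)) = 55.79 - j55.79 V
Step 2 — Sum components: V_total = 144.6 - j108.9 V.
Step 3 — Convert to polar: |V_total| = 181 V, ∠V_total = -37.0°.

V_total = 181∠-37.0° V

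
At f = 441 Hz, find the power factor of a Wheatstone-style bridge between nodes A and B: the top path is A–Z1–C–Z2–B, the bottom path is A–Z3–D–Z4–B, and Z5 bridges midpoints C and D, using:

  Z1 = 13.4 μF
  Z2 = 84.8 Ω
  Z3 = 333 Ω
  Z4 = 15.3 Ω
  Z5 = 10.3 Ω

Step 1 — Angular frequency: ω = 2π·f = 2π·441 = 2771 rad/s.
Step 2 — Component impedances:
  Z1: Z = 1/(jωC) = -j/(ω·C) = 0 - j26.93 Ω
  Z2: Z = R = 84.8 Ω
  Z3: Z = R = 333 Ω
  Z4: Z = R = 15.3 Ω
  Z5: Z = R = 10.3 Ω
Step 3 — Bridge requires nodal analysis (the Z5 bridge couples midpoints C and D, so the two paths cannot be reduced to a simple series/parallel combination). Setting node B to ground and injecting 1 A at node A, the 3-node admittance system at A, C, D solves to V_A = Z_AB = 21.49 - j25.54 Ω = 33.38∠-49.9° Ω.
Step 4 — Power factor: PF = cos(φ) = Re(Z)/|Z| = 21.49/33.38 = 0.6438.
Step 5 — Type: Im(Z) = -25.54 ⇒ leading (phase φ = -49.9°).

PF = 0.6438 (leading, φ = -49.9°)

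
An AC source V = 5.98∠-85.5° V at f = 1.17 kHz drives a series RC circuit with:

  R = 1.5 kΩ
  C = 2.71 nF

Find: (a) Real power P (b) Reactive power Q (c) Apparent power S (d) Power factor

Step 1 — Angular frequency: ω = 2π·f = 2π·1170 = 7351 rad/s.
Step 2 — Component impedances:
  R: Z = R = 1500 Ω
  C: Z = 1/(jωC) = -j/(ω·C) = 0 - j5.02e+04 Ω
Step 3 — Series combination: Z_total = R + C = 1500 - j5.02e+04 Ω = 5.022e+04∠-88.3° Ω.
Step 4 — Source phasor: V = 5.98∠-85.5° V = 0.4692 - j5.962 V.
Step 5 — Current: I = V / Z = 0.0001189 + j5.793e-06 A = 0.0001191∠2.8° A.
Step 6 — Complex power: S = V·I* = 2.127e-05 - j0.0007118 VA.
Step 7 — Real power: P = Re(S) = 2.127e-05 W.
Step 8 — Reactive power: Q = Im(S) = -0.0007118 VAR.
Step 9 — Apparent power: |S| = 0.0007121 VA.
Step 10 — Power factor: PF = P/|S| = 0.02987 (leading).

(a) P = 2.127e-05 W  (b) Q = -0.0007118 VAR  (c) S = 0.0007121 VA  (d) PF = 0.02987 (leading)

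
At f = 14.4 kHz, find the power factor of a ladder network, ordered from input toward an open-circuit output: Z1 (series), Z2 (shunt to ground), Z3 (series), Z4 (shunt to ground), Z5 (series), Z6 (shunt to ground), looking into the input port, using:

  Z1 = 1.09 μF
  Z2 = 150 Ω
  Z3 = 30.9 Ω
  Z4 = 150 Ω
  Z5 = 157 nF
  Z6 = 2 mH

Step 1 — Angular frequency: ω = 2π·f = 2π·1.44e+04 = 9.048e+04 rad/s.
Step 2 — Component impedances:
  Z1: Z = 1/(jωC) = -j/(ω·C) = 0 - j10.14 Ω
  Z2: Z = R = 150 Ω
  Z3: Z = R = 30.9 Ω
  Z4: Z = R = 150 Ω
  Z5: Z = 1/(jωC) = -j/(ω·C) = 0 - j70.4 Ω
  Z6: Z = jωL = j·9.048e+04·0.002 = 0 + j181 Ω
Step 3 — Ladder network (open output): work backward from the far end, alternating series and parallel combinations. Z_in = 61.99 + j16.84 Ω = 64.24∠15.2° Ω.
Step 4 — Power factor: PF = cos(φ) = Re(Z)/|Z| = 61.99/64.24 = 0.965.
Step 5 — Type: Im(Z) = 16.84 ⇒ lagging (phase φ = 15.2°).

PF = 0.965 (lagging, φ = 15.2°)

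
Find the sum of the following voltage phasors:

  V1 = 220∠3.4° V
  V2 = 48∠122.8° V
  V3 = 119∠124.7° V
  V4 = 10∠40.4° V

Step 1 — Convert each phasor to rectangular form:
  V1 = 220·(cos(3.4°) + j·sin(3.4°)) = 219.6 + j13.05 V
  V2 = 48·(cos(122.8°) + j·sin(122.8°)) = -26 + j40.35 V
  V3 = 119·(cos(124.7°) + j·sin(124.7°)) = -67.74 + j97.84 V
  V4 = 10·(cos(40.4°) + j·sin(40.4°)) = 7.615 + j6.481 V
Step 2 — Sum components: V_total = 133.5 + j157.7 V.
Step 3 — Convert to polar: |V_total| = 206.6 V, ∠V_total = 49.8°.

V_total = 206.6∠49.8° V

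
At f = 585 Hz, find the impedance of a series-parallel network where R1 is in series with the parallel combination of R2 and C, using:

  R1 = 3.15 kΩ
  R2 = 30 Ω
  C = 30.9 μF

Step 1 — Angular frequency: ω = 2π·f = 2π·585 = 3676 rad/s.
Step 2 — Component impedances:
  R1: Z = R = 3150 Ω
  R2: Z = R = 30 Ω
  C: Z = 1/(jωC) = -j/(ω·C) = 0 - j8.805 Ω
Step 3 — Parallel branch: R2 || C = 1/(1/R2 + 1/C) = 2.379 - j8.106 Ω.
Step 4 — Series with R1: Z_total = R1 + (R2 || C) = 3152 - j8.106 Ω = 3152∠-0.1° Ω.

Z = 3152 - j8.106 Ω = 3152∠-0.1° Ω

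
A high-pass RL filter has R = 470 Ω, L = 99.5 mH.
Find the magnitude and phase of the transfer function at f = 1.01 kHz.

Step 1 — Angular frequency: ω = 2π·1010 = 6346 rad/s.
Step 2 — Transfer function: H(jω) = jωL/(R + jωL).
Step 3 — Numerator jωL = j·631.4; denominator R + jωL = 470 + j631.4.
Step 4 — H = 0.6435 + j0.479.
Step 5 — Magnitude: |H| = 0.8022 (-1.9 dB); phase: φ = 36.7°.

|H| = 0.8022 (-1.9 dB), φ = 36.7°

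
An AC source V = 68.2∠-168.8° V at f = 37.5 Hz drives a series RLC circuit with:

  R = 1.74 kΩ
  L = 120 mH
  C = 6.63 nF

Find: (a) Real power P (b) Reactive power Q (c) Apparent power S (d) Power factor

Step 1 — Angular frequency: ω = 2π·f = 2π·37.5 = 235.6 rad/s.
Step 2 — Component impedances:
  R: Z = R = 1740 Ω
  L: Z = jωL = j·235.6·0.12 = 0 + j28.27 Ω
  C: Z = 1/(jωC) = -j/(ω·C) = 0 - j6.401e+05 Ω
Step 3 — Series combination: Z_total = R + L + C = 1740 - j6.401e+05 Ω = 6.401e+05∠-89.8° Ω.
Step 4 — Source phasor: V = 68.2∠-168.8° V = -66.9 - j13.25 V.
Step 5 — Current: I = V / Z = 2.041e-05 - j0.0001046 A = 0.0001065∠-79.0° A.
Step 6 — Complex power: S = V·I* = 1.975e-05 - j0.007266 VA.
Step 7 — Real power: P = Re(S) = 1.975e-05 W.
Step 8 — Reactive power: Q = Im(S) = -0.007266 VAR.
Step 9 — Apparent power: |S| = 0.007266 VA.
Step 10 — Power factor: PF = P/|S| = 0.002718 (leading).

(a) P = 1.975e-05 W  (b) Q = -0.007266 VAR  (c) S = 0.007266 VA  (d) PF = 0.002718 (leading)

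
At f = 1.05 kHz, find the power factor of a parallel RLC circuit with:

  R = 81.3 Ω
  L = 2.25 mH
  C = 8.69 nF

Step 1 — Angular frequency: ω = 2π·f = 2π·1050 = 6597 rad/s.
Step 2 — Component impedances:
  R: Z = R = 81.3 Ω
  L: Z = jωL = j·6597·0.00225 = 0 + j14.84 Ω
  C: Z = 1/(jωC) = -j/(ω·C) = 0 - j1.744e+04 Ω
Step 3 — Parallel combination: 1/Z_total = 1/R + 1/L + 1/C; Z_total = 2.627 + j14.38 Ω = 14.61∠79.6° Ω.
Step 4 — Power factor: PF = cos(φ) = Re(Z)/|Z| = 2.627/14.61 = 0.1798.
Step 5 — Type: Im(Z) = 14.38 ⇒ lagging (phase φ = 79.6°).

PF = 0.1798 (lagging, φ = 79.6°)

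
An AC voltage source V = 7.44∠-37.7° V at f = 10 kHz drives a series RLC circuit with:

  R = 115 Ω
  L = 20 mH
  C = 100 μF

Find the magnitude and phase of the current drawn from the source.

Step 1 — Angular frequency: ω = 2π·f = 2π·1e+04 = 6.283e+04 rad/s.
Step 2 — Component impedances:
  R: Z = R = 115 Ω
  L: Z = jωL = j·6.283e+04·0.02 = 0 + j1257 Ω
  C: Z = 1/(jωC) = -j/(ω·C) = 0 - j0.1592 Ω
Step 3 — Series combination: Z_total = R + L + C = 115 + j1256 Ω = 1262∠84.8° Ω.
Step 4 — Source phasor: V = 7.44∠-37.7° V = 5.887 - j4.55 V.
Step 5 — Ohm's law: I = V / Z_total = (5.887 - j4.55) / (115 + j1256) = -0.003166 - j0.004975 A.
Step 6 — Convert to polar: |I| = 0.005897 A, ∠I = -122.5°.

I = 0.005897∠-122.5° A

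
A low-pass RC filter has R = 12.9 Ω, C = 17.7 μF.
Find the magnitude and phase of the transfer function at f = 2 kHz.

Step 1 — Angular frequency: ω = 2π·2000 = 1.257e+04 rad/s.
Step 2 — Transfer function: H(jω) = 1/(1 + jωRC).
Step 3 — Denominator: 1 + jωRC = 1 + j·1.257e+04·12.9·1.77e-05 = 1 + j2.869.
Step 4 — H = 0.1083 - j0.3108.
Step 5 — Magnitude: |H| = 0.3291 (-9.7 dB); phase: φ = -70.8°.

|H| = 0.3291 (-9.7 dB), φ = -70.8°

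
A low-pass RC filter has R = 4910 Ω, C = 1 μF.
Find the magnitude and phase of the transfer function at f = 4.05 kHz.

Step 1 — Angular frequency: ω = 2π·4050 = 2.545e+04 rad/s.
Step 2 — Transfer function: H(jω) = 1/(1 + jωRC).
Step 3 — Denominator: 1 + jωRC = 1 + j·2.545e+04·4910·1e-06 = 1 + j124.9.
Step 4 — H = 6.405e-05 - j0.008003.
Step 5 — Magnitude: |H| = 0.008003 (-41.9 dB); phase: φ = -89.5°.

|H| = 0.008003 (-41.9 dB), φ = -89.5°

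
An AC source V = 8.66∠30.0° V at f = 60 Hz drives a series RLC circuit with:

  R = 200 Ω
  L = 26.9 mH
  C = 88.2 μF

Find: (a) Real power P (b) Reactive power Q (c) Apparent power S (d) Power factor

Step 1 — Angular frequency: ω = 2π·f = 2π·60 = 377 rad/s.
Step 2 — Component impedances:
  R: Z = R = 200 Ω
  L: Z = jωL = j·377·0.0269 = 0 + j10.14 Ω
  C: Z = 1/(jωC) = -j/(ω·C) = 0 - j30.07 Ω
Step 3 — Series combination: Z_total = R + L + C = 200 - j19.93 Ω = 201∠-5.7° Ω.
Step 4 — Source phasor: V = 8.66∠30.0° V = 7.5 + j4.33 V.
Step 5 — Current: I = V / Z = 0.03499 + j0.02514 A = 0.04309∠35.7° A.
Step 6 — Complex power: S = V·I* = 0.3713 - j0.03701 VA.
Step 7 — Real power: P = Re(S) = 0.3713 W.
Step 8 — Reactive power: Q = Im(S) = -0.03701 VAR.
Step 9 — Apparent power: |S| = 0.3731 VA.
Step 10 — Power factor: PF = P/|S| = 0.9951 (leading).

(a) P = 0.3713 W  (b) Q = -0.03701 VAR  (c) S = 0.3731 VA  (d) PF = 0.9951 (leading)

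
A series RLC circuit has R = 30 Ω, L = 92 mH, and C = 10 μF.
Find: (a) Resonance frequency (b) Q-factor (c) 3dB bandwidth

Step 1 — Resonance: ω₀ = 1/√(LC) = 1/√(0.092·1e-05) = 1043 rad/s.
Step 2 — f₀ = ω₀/(2π) = 165.9 Hz.
Step 3 — Series Q: Q = ω₀L/R = 1043·0.092/30 = 3.197.
Step 4 — Bandwidth: Δω = ω₀/Q = 326.1 rad/s; BW = Δω/(2π) = 51.9 Hz.

(a) f₀ = 165.9 Hz  (b) Q = 3.197  (c) BW = 51.9 Hz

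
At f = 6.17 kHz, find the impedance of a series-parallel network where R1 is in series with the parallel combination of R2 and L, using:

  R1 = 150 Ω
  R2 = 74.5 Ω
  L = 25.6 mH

Step 1 — Angular frequency: ω = 2π·f = 2π·6170 = 3.877e+04 rad/s.
Step 2 — Component impedances:
  R1: Z = R = 150 Ω
  R2: Z = R = 74.5 Ω
  L: Z = jωL = j·3.877e+04·0.0256 = 0 + j992.4 Ω
Step 3 — Parallel branch: R2 || L = 1/(1/R2 + 1/L) = 74.08 + j5.561 Ω.
Step 4 — Series with R1: Z_total = R1 + (R2 || L) = 224.1 + j5.561 Ω = 224.2∠1.4° Ω.

Z = 224.1 + j5.561 Ω = 224.2∠1.4° Ω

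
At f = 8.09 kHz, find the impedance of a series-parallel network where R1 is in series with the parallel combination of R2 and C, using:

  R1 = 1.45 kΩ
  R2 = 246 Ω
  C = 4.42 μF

Step 1 — Angular frequency: ω = 2π·f = 2π·8090 = 5.083e+04 rad/s.
Step 2 — Component impedances:
  R1: Z = R = 1450 Ω
  R2: Z = R = 246 Ω
  C: Z = 1/(jωC) = -j/(ω·C) = 0 - j4.451 Ω
Step 3 — Parallel branch: R2 || C = 1/(1/R2 + 1/C) = 0.0805 - j4.449 Ω.
Step 4 — Series with R1: Z_total = R1 + (R2 || C) = 1450 - j4.449 Ω = 1450∠-0.2° Ω.

Z = 1450 - j4.449 Ω = 1450∠-0.2° Ω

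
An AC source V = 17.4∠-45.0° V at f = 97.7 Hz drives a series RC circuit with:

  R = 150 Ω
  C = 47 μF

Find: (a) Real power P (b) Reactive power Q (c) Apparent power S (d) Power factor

Step 1 — Angular frequency: ω = 2π·f = 2π·97.7 = 613.9 rad/s.
Step 2 — Component impedances:
  R: Z = R = 150 Ω
  C: Z = 1/(jωC) = -j/(ω·C) = 0 - j34.66 Ω
Step 3 — Series combination: Z_total = R + C = 150 - j34.66 Ω = 154∠-13.0° Ω.
Step 4 — Source phasor: V = 17.4∠-45.0° V = 12.3 - j12.3 V.
Step 5 — Current: I = V / Z = 0.09586 - j0.05987 A = 0.113∠-32.0° A.
Step 6 — Complex power: S = V·I* = 1.916 - j0.4427 VA.
Step 7 — Real power: P = Re(S) = 1.916 W.
Step 8 — Reactive power: Q = Im(S) = -0.4427 VAR.
Step 9 — Apparent power: |S| = 1.967 VA.
Step 10 — Power factor: PF = P/|S| = 0.9743 (leading).

(a) P = 1.916 W  (b) Q = -0.4427 VAR  (c) S = 1.967 VA  (d) PF = 0.9743 (leading)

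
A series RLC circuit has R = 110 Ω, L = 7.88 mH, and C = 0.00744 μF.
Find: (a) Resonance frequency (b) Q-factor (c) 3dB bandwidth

Step 1 — Resonance: ω₀ = 1/√(LC) = 1/√(0.00788·7.44e-09) = 1.306e+05 rad/s.
Step 2 — f₀ = ω₀/(2π) = 2.079e+04 Hz.
Step 3 — Series Q: Q = ω₀L/R = 1.306e+05·0.00788/110 = 9.356.
Step 4 — Bandwidth: Δω = ω₀/Q = 1.396e+04 rad/s; BW = Δω/(2π) = 2222 Hz.

(a) f₀ = 2.079e+04 Hz  (b) Q = 9.356  (c) BW = 2222 Hz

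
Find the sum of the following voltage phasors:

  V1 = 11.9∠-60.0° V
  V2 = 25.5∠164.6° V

Step 1 — Convert each phasor to rectangular form:
  V1 = 11.9·(cos(-60.0°) + j·sin(-60.0°)) = 5.95 - j10.31 V
  V2 = 25.5·(cos(164.6°) + j·sin(164.6°)) = -24.58 + j6.772 V
Step 2 — Sum components: V_total = -18.63 - j3.534 V.
Step 3 — Convert to polar: |V_total| = 18.97 V, ∠V_total = -169.3°.

V_total = 18.97∠-169.3° V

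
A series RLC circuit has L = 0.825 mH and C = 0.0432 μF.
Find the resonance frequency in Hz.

Step 1 — Resonance condition Im(Z)=0 gives ω₀ = 1/√(LC).
Step 2 — ω₀ = 1/√(0.000825·4.32e-08) = 1.675e+05 rad/s.
Step 3 — f₀ = ω₀/(2π) = 2.666e+04 Hz.

f₀ = 2.666e+04 Hz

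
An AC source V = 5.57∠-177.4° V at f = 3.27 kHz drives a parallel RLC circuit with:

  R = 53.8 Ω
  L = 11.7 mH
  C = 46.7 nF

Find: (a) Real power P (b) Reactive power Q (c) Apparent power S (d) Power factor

Step 1 — Angular frequency: ω = 2π·f = 2π·3270 = 2.055e+04 rad/s.
Step 2 — Component impedances:
  R: Z = R = 53.8 Ω
  L: Z = jωL = j·2.055e+04·0.0117 = 0 + j240.4 Ω
  C: Z = 1/(jωC) = -j/(ω·C) = 0 - j1042 Ω
Step 3 — Parallel combination: 1/Z_total = 1/R + 1/L + 1/C; Z_total = 52.25 + j8.997 Ω = 53.02∠9.8° Ω.
Step 4 — Source phasor: V = 5.57∠-177.4° V = -5.564 - j0.2527 V.
Step 5 — Current: I = V / Z = -0.1042 + j0.01311 A = 0.1051∠172.8° A.
Step 6 — Complex power: S = V·I* = 0.5767 + j0.09929 VA.
Step 7 — Real power: P = Re(S) = 0.5767 W.
Step 8 — Reactive power: Q = Im(S) = 0.09929 VAR.
Step 9 — Apparent power: |S| = 0.5852 VA.
Step 10 — Power factor: PF = P/|S| = 0.9855 (lagging).

(a) P = 0.5767 W  (b) Q = 0.09929 VAR  (c) S = 0.5852 VA  (d) PF = 0.9855 (lagging)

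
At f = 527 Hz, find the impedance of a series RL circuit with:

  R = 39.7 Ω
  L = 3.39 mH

Step 1 — Angular frequency: ω = 2π·f = 2π·527 = 3311 rad/s.
Step 2 — Component impedances:
  R: Z = R = 39.7 Ω
  L: Z = jωL = j·3311·0.00339 = 0 + j11.23 Ω
Step 3 — Series combination: Z_total = R + L = 39.7 + j11.23 Ω = 41.26∠15.8° Ω.

Z = 39.7 + j11.23 Ω = 41.26∠15.8° Ω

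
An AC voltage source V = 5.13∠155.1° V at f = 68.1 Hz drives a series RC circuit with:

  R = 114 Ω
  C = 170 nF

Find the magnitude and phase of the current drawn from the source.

Step 1 — Angular frequency: ω = 2π·f = 2π·68.1 = 427.9 rad/s.
Step 2 — Component impedances:
  R: Z = R = 114 Ω
  C: Z = 1/(jωC) = -j/(ω·C) = 0 - j1.375e+04 Ω
Step 3 — Series combination: Z_total = R + C = 114 - j1.375e+04 Ω = 1.375e+04∠-89.5° Ω.
Step 4 — Source phasor: V = 5.13∠155.1° V = -4.653 + j2.16 V.
Step 5 — Ohm's law: I = V / Z_total = (-4.653 + j2.16) / (114 - j1.375e+04) = -0.0001599 - j0.0003371 A.
Step 6 — Convert to polar: |I| = 0.0003731 A, ∠I = -115.4°.

I = 0.0003731∠-115.4° A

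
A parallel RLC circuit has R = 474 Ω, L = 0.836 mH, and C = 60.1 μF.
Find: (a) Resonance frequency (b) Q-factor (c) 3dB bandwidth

Step 1 — Resonance: ω₀ = 1/√(LC) = 1/√(0.000836·6.01e-05) = 4461 rad/s.
Step 2 — f₀ = ω₀/(2π) = 710 Hz.
Step 3 — Parallel Q: Q = R/(ω₀L) = 474/(4461·0.000836) = 127.1.
Step 4 — Bandwidth: Δω = ω₀/Q = 35.1 rad/s; BW = Δω/(2π) = 5.587 Hz.

(a) f₀ = 710 Hz  (b) Q = 127.1  (c) BW = 5.587 Hz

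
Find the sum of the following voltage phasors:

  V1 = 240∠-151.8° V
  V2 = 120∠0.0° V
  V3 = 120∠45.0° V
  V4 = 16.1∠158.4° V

Step 1 — Convert each phasor to rectangular form:
  V1 = 240·(cos(-151.8°) + j·sin(-151.8°)) = -211.5 - j113.4 V
  V2 = 120·(cos(0.0°) + j·sin(0.0°)) = 120 V
  V3 = 120·(cos(45.0°) + j·sin(45.0°)) = 84.85 + j84.85 V
  V4 = 16.1·(cos(158.4°) + j·sin(158.4°)) = -14.97 + j5.927 V
Step 2 — Sum components: V_total = -21.63 - j22.63 V.
Step 3 — Convert to polar: |V_total| = 31.31 V, ∠V_total = -133.7°.

V_total = 31.31∠-133.7° V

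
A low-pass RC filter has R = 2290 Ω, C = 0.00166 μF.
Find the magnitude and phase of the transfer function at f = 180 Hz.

Step 1 — Angular frequency: ω = 2π·180 = 1131 rad/s.
Step 2 — Transfer function: H(jω) = 1/(1 + jωRC).
Step 3 — Denominator: 1 + jωRC = 1 + j·1131·2290·1.66e-09 = 1 + j0.004299.
Step 4 — H = 1 - j0.004299.
Step 5 — Magnitude: |H| = 1 (-0.0 dB); phase: φ = -0.2°.

|H| = 1 (-0.0 dB), φ = -0.2°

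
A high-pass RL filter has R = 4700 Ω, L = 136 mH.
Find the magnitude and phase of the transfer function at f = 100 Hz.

Step 1 — Angular frequency: ω = 2π·100 = 628.3 rad/s.
Step 2 — Transfer function: H(jω) = jωL/(R + jωL).
Step 3 — Numerator jωL = j·85.45; denominator R + jωL = 4700 + j85.45.
Step 4 — H = 0.0003304 + j0.01818.
Step 5 — Magnitude: |H| = 0.01818 (-34.8 dB); phase: φ = 89.0°.

|H| = 0.01818 (-34.8 dB), φ = 89.0°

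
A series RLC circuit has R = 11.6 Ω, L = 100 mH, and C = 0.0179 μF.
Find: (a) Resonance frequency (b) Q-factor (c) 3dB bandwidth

Step 1 — Resonance: ω₀ = 1/√(LC) = 1/√(0.1·1.79e-08) = 2.364e+04 rad/s.
Step 2 — f₀ = ω₀/(2π) = 3762 Hz.
Step 3 — Series Q: Q = ω₀L/R = 2.364e+04·0.1/11.6 = 203.8.
Step 4 — Bandwidth: Δω = ω₀/Q = 116 rad/s; BW = Δω/(2π) = 18.46 Hz.

(a) f₀ = 3762 Hz  (b) Q = 203.8  (c) BW = 18.46 Hz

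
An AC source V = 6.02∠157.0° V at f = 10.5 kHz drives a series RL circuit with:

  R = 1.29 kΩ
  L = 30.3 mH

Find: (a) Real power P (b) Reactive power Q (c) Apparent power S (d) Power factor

Step 1 — Angular frequency: ω = 2π·f = 2π·1.05e+04 = 6.597e+04 rad/s.
Step 2 — Component impedances:
  R: Z = R = 1290 Ω
  L: Z = jωL = j·6.597e+04·0.0303 = 0 + j1999 Ω
Step 3 — Series combination: Z_total = R + L = 1290 + j1999 Ω = 2379∠57.2° Ω.
Step 4 — Source phasor: V = 6.02∠157.0° V = -5.541 + j2.352 V.
Step 5 — Current: I = V / Z = -0.0004322 + j0.002493 A = 0.00253∠99.8° A.
Step 6 — Complex power: S = V·I* = 0.00826 + j0.0128 VA.
Step 7 — Real power: P = Re(S) = 0.00826 W.
Step 8 — Reactive power: Q = Im(S) = 0.0128 VAR.
Step 9 — Apparent power: |S| = 0.01523 VA.
Step 10 — Power factor: PF = P/|S| = 0.5422 (lagging).

(a) P = 0.00826 W  (b) Q = 0.0128 VAR  (c) S = 0.01523 VA  (d) PF = 0.5422 (lagging)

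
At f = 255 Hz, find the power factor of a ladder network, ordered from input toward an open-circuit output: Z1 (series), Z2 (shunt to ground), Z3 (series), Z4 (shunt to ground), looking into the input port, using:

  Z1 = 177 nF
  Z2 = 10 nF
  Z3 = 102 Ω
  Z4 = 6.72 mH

Step 1 — Angular frequency: ω = 2π·f = 2π·255 = 1602 rad/s.
Step 2 — Component impedances:
  Z1: Z = 1/(jωC) = -j/(ω·C) = 0 - j3526 Ω
  Z2: Z = 1/(jωC) = -j/(ω·C) = 0 - j6.241e+04 Ω
  Z3: Z = R = 102 Ω
  Z4: Z = jωL = j·1602·0.00672 = 0 + j10.77 Ω
Step 3 — Ladder network (open output): work backward from the far end, alternating series and parallel combinations. Z_in = 102 - j3516 Ω = 3517∠-88.3° Ω.
Step 4 — Power factor: PF = cos(φ) = Re(Z)/|Z| = 102.03/3517.1 = 0.02901.
Step 5 — Type: Im(Z) = -3516 ⇒ leading (phase φ = -88.3°).

PF = 0.02901 (leading, φ = -88.3°)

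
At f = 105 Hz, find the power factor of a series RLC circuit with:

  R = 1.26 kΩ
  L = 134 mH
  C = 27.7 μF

Step 1 — Angular frequency: ω = 2π·f = 2π·105 = 659.7 rad/s.
Step 2 — Component impedances:
  R: Z = R = 1260 Ω
  L: Z = jωL = j·659.7·0.134 = 0 + j88.4 Ω
  C: Z = 1/(jωC) = -j/(ω·C) = 0 - j54.72 Ω
Step 3 — Series combination: Z_total = R + L + C = 1260 + j33.68 Ω = 1260∠1.5° Ω.
Step 4 — Power factor: PF = cos(φ) = Re(Z)/|Z| = 1260/1260.5 = 0.9996.
Step 5 — Type: Im(Z) = 33.68 ⇒ lagging (phase φ = 1.5°).

PF = 0.9996 (lagging, φ = 1.5°)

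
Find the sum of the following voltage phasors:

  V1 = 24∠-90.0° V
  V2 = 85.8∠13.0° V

Step 1 — Convert each phasor to rectangular form:
  V1 = 24·(cos(-90.0°) + j·sin(-90.0°)) = 0 - j24 V
  V2 = 85.8·(cos(13.0°) + j·sin(13.0°)) = 83.6 + j19.3 V
Step 2 — Sum components: V_total = 83.6 - j4.699 V.
Step 3 — Convert to polar: |V_total| = 83.73 V, ∠V_total = -3.2°.

V_total = 83.73∠-3.2° V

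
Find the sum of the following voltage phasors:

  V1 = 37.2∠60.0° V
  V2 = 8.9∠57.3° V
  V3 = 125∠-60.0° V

Step 1 — Convert each phasor to rectangular form:
  V1 = 37.2·(cos(60.0°) + j·sin(60.0°)) = 18.6 + j32.22 V
  V2 = 8.9·(cos(57.3°) + j·sin(57.3°)) = 4.808 + j7.489 V
  V3 = 125·(cos(-60.0°) + j·sin(-60.0°)) = 62.5 - j108.3 V
Step 2 — Sum components: V_total = 85.91 - j68.55 V.
Step 3 — Convert to polar: |V_total| = 109.9 V, ∠V_total = -38.6°.

V_total = 109.9∠-38.6° V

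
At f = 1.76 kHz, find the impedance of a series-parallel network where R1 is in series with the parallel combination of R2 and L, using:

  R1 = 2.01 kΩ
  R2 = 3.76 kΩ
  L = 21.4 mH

Step 1 — Angular frequency: ω = 2π·f = 2π·1760 = 1.106e+04 rad/s.
Step 2 — Component impedances:
  R1: Z = R = 2010 Ω
  R2: Z = R = 3760 Ω
  L: Z = jωL = j·1.106e+04·0.0214 = 0 + j236.6 Ω
Step 3 — Parallel branch: R2 || L = 1/(1/R2 + 1/L) = 14.84 + j235.7 Ω.
Step 4 — Series with R1: Z_total = R1 + (R2 || L) = 2025 + j235.7 Ω = 2039∠6.6° Ω.

Z = 2025 + j235.7 Ω = 2039∠6.6° Ω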